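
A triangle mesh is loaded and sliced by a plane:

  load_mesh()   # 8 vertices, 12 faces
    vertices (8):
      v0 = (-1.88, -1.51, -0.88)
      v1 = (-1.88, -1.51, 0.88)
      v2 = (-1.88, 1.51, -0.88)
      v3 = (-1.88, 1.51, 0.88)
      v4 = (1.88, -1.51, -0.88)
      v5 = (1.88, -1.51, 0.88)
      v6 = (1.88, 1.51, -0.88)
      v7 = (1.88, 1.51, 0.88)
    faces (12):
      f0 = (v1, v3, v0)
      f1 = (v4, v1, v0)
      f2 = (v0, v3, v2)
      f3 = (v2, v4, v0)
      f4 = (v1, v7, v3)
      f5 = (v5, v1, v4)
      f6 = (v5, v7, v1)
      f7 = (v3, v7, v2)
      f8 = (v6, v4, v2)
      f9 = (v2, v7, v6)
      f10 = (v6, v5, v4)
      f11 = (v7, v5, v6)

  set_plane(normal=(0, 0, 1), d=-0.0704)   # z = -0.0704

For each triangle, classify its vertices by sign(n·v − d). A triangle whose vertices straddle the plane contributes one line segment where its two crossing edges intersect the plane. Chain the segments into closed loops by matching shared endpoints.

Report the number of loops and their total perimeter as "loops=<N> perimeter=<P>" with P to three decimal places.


Straddling triangles (8 of 12):
  (v1,v3,v0) [++-] → (-1.88, -0.1208, -0.0704)–(-1.88, -1.51, -0.0704)  len=1.3892
  (v4,v1,v0) [-+-] → (0.1504, -1.51, -0.0704)–(-1.88, -1.51, -0.0704)  len=2.0304
  (v0,v3,v2) [-+-] → (-1.88, -0.1208, -0.0704)–(-1.88, 1.51, -0.0704)  len=1.6308
  (v5,v1,v4) [++-] → (0.1504, -1.51, -0.0704)–(1.88, -1.51, -0.0704)  len=1.7296
  (v3,v7,v2) [++-] → (-0.1504, 1.51, -0.0704)–(-1.88, 1.51, -0.0704)  len=1.7296
  (v2,v7,v6) [-+-] → (-0.1504, 1.51, -0.0704)–(1.88, 1.51, -0.0704)  len=2.0304
  (v6,v5,v4) [-+-] → (1.88, 0.1208, -0.0704)–(1.88, -1.51, -0.0704)  len=1.6308
  (v7,v5,v6) [++-] → (1.88, 0.1208, -0.0704)–(1.88, 1.51, -0.0704)  len=1.3892

Chained into 1 loop(s):
  loop 1: 8 segments, perimeter = 13.5600
Total perimeter = 13.560

loops=1 perimeter=13.560


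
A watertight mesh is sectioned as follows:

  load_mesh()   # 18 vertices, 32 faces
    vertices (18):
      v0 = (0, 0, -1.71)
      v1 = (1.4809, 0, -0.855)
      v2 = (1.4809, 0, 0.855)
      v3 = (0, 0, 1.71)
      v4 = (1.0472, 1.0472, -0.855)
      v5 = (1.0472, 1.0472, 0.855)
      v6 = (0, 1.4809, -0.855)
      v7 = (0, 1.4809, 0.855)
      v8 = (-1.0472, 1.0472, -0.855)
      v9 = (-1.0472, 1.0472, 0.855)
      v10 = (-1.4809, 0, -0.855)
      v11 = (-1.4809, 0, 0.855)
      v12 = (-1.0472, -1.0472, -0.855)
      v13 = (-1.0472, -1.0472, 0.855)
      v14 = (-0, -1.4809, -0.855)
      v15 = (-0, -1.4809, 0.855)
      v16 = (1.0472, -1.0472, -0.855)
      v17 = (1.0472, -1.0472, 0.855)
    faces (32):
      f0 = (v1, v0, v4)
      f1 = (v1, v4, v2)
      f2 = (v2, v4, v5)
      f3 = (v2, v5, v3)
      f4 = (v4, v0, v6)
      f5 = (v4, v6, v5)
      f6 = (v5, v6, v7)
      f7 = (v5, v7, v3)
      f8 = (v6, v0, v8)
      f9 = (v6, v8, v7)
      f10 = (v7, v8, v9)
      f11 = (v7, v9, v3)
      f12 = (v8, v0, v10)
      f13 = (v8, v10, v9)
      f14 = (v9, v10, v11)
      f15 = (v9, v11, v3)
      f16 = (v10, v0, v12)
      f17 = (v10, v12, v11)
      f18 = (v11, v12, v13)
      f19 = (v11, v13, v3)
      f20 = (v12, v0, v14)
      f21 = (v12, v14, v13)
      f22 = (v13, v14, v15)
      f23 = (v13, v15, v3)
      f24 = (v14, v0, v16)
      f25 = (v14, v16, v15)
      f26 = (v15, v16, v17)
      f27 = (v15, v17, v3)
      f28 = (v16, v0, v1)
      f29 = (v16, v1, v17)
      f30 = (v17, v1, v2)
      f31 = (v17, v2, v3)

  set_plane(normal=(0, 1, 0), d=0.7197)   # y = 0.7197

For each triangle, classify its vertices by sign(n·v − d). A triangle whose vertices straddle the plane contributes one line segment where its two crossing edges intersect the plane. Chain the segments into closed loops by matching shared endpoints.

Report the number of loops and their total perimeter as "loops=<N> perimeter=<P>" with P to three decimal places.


Straddling triangles (12 of 32):
  (v1,v0,v4) [--+] → (0.7197, 0.7197, -1.12239)–(1.18283, 0.7197, -0.855)  len=0.5348
  (v1,v4,v2) [-+-] → (1.18283, 0.7197, -0.855)–(1.18283, 0.7197, -0.320217)  len=0.5348
  (v2,v4,v5) [-++] → (1.18283, 0.7197, -0.320217)–(1.18283, 0.7197, 0.855)  len=1.1752
  (v2,v5,v3) [-+-] → (1.18283, 0.7197, 0.855)–(0.7197, 0.7197, 1.12239)  len=0.5348
  (v4,v0,v6) [+-+] → (0.7197, 0.7197, -1.12239)–(0, 0.7197, -1.29448)  len=0.7400
  (v5,v7,v3) [++-] → (0, 0.7197, 1.29448)–(0.7197, 0.7197, 1.12239)  len=0.7400
  (v6,v0,v8) [+-+] → (0, 0.7197, -1.29448)–(-0.7197, 0.7197, -1.12239)  len=0.7400
  (v7,v9,v3) [++-] → (-0.7197, 0.7197, 1.12239)–(0, 0.7197, 1.29448)  len=0.7400
  (v8,v0,v10) [+--] → (-0.7197, 0.7197, -1.12239)–(-1.18283, 0.7197, -0.855)  len=0.5348
  (v8,v10,v9) [+-+] → (-1.18283, 0.7197, -0.855)–(-1.18283, 0.7197, 0.320217)  len=1.1752
  (v9,v10,v11) [+--] → (-1.18283, 0.7197, 0.320217)–(-1.18283, 0.7197, 0.855)  len=0.5348
  (v9,v11,v3) [+--] → (-1.18283, 0.7197, 0.855)–(-0.7197, 0.7197, 1.12239)  len=0.5348

Chained into 1 loop(s):
  loop 1: 12 segments, perimeter = 8.5191
Total perimeter = 8.519

loops=1 perimeter=8.519


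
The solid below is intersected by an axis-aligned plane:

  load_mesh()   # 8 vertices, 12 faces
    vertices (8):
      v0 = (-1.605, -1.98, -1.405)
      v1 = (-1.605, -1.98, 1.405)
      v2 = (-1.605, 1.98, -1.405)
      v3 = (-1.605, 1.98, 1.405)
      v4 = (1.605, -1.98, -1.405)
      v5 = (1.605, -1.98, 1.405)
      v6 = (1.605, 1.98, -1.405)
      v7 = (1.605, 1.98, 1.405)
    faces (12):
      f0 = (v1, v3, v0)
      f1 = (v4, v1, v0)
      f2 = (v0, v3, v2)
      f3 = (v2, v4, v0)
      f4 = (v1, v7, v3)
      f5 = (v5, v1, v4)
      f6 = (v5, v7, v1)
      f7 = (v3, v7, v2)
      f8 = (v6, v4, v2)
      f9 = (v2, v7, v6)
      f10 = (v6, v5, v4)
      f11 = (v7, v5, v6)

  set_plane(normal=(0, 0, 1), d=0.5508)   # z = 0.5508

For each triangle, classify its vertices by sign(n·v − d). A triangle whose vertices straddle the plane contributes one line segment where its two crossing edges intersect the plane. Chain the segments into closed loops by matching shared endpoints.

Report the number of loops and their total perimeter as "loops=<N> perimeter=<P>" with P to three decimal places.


loops=1 perimeter=14.340

Straddling triangles (8 of 12):
  (v1,v3,v0) [++-] → (-1.605, 0.776216, 0.5508)–(-1.605, -1.98, 0.5508)  len=2.7562
  (v4,v1,v0) [-+-] → (-0.629206, -1.98, 0.5508)–(-1.605, -1.98, 0.5508)  len=0.9758
  (v0,v3,v2) [-+-] → (-1.605, 0.776216, 0.5508)–(-1.605, 1.98, 0.5508)  len=1.2038
  (v5,v1,v4) [++-] → (-0.629206, -1.98, 0.5508)–(1.605, -1.98, 0.5508)  len=2.2342
  (v3,v7,v2) [++-] → (0.629206, 1.98, 0.5508)–(-1.605, 1.98, 0.5508)  len=2.2342
  (v2,v7,v6) [-+-] → (0.629206, 1.98, 0.5508)–(1.605, 1.98, 0.5508)  len=0.9758
  (v6,v5,v4) [-+-] → (1.605, -0.776216, 0.5508)–(1.605, -1.98, 0.5508)  len=1.2038
  (v7,v5,v6) [++-] → (1.605, -0.776216, 0.5508)–(1.605, 1.98, 0.5508)  len=2.7562

Chained into 1 loop(s):
  loop 1: 8 segments, perimeter = 14.3400
Total perimeter = 14.340


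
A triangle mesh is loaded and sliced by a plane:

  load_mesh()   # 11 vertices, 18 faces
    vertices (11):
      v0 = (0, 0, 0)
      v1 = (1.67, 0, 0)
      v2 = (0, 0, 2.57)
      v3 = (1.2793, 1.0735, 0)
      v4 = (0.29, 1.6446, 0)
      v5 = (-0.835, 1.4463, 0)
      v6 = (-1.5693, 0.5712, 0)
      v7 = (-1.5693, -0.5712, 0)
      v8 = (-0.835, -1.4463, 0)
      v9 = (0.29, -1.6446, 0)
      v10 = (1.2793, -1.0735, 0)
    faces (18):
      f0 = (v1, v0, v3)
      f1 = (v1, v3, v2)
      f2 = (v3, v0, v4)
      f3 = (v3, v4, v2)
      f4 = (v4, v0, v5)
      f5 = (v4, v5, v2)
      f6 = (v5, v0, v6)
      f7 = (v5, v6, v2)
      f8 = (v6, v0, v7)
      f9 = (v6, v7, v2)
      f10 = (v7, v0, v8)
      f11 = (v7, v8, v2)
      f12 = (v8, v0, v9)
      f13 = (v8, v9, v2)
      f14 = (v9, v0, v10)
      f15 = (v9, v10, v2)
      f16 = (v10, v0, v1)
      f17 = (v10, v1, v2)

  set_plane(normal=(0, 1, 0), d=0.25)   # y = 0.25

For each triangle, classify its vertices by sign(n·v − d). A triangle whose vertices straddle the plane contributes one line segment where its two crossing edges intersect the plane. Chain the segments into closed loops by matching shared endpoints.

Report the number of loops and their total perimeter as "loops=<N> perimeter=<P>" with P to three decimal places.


loops=1 perimeter=8.587

Straddling triangles (10 of 18):
  (v1,v0,v3) [--+] → (0.297927, 0.25, 0)–(1.57901, 0.25, 0)  len=1.2811
  (v1,v3,v2) [-+-] → (1.57901, 0.25, 0)–(0.297927, 0.25, 1.97149)  len=2.3512
  (v3,v0,v4) [+-+] → (0.297927, 0.25, 0)–(0.0440837, 0.25, 0)  len=0.2538
  (v3,v4,v2) [++-] → (0.0440837, 0.25, 2.17933)–(0.297927, 0.25, 1.97149)  len=0.3281
  (v4,v0,v5) [+-+] → (0.0440837, 0.25, 0)–(-0.144334, 0.25, 0)  len=0.1884
  (v4,v5,v2) [++-] → (-0.144334, 0.25, 2.12576)–(0.0440837, 0.25, 2.17933)  len=0.1959
  (v5,v0,v6) [+-+] → (-0.144334, 0.25, 0)–(-0.686843, 0.25, 0)  len=0.5425
  (v5,v6,v2) [++-] → (-0.686843, 0.25, 1.44518)–(-0.144334, 0.25, 2.12576)  len=0.8704
  (v6,v0,v7) [+--] → (-0.686843, 0.25, 0)–(-1.5693, 0.25, 0)  len=0.8825
  (v6,v7,v2) [+--] → (-1.5693, 0.25, 0)–(-0.686843, 0.25, 1.44518)  len=1.6933

Chained into 1 loop(s):
  loop 1: 10 segments, perimeter = 8.5871
Total perimeter = 8.587


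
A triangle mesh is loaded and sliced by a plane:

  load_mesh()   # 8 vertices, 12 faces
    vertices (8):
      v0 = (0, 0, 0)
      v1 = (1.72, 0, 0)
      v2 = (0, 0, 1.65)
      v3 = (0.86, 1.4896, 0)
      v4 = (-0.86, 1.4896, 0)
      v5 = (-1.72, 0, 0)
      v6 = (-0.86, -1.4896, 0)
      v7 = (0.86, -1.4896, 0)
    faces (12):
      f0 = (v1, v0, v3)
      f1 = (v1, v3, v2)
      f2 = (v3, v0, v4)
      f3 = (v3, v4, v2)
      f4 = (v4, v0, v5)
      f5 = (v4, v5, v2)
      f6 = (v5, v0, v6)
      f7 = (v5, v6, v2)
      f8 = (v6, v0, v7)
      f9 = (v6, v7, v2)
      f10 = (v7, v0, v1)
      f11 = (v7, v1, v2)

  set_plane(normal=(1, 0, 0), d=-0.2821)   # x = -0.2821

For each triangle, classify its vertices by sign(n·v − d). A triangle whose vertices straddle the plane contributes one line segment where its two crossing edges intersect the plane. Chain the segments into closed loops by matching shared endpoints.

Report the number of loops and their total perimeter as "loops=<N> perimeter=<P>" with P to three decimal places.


loops=1 perimeter=7.084

Straddling triangles (8 of 12):
  (v3,v0,v4) [++-] → (-0.2821, 0.488623, 0)–(-0.2821, 1.4896, 0)  len=1.0010
  (v3,v4,v2) [+-+] → (-0.2821, 1.4896, 0)–(-0.2821, 0.488623, 1.10876)  len=1.4938
  (v4,v0,v5) [-+-] → (-0.2821, 0.488623, 0)–(-0.2821, 0, 0)  len=0.4886
  (v4,v5,v2) [--+] → (-0.2821, 0, 1.37938)–(-0.2821, 0.488623, 1.10876)  len=0.5586
  (v5,v0,v6) [-+-] → (-0.2821, 0, 0)–(-0.2821, -0.488623, 0)  len=0.4886
  (v5,v6,v2) [--+] → (-0.2821, -0.488623, 1.10876)–(-0.2821, 0, 1.37938)  len=0.5586
  (v6,v0,v7) [-++] → (-0.2821, -0.488623, 0)–(-0.2821, -1.4896, 0)  len=1.0010
  (v6,v7,v2) [-++] → (-0.2821, -1.4896, 0)–(-0.2821, -0.488623, 1.10876)  len=1.4938

Chained into 1 loop(s):
  loop 1: 8 segments, perimeter = 7.0838
Total perimeter = 7.084


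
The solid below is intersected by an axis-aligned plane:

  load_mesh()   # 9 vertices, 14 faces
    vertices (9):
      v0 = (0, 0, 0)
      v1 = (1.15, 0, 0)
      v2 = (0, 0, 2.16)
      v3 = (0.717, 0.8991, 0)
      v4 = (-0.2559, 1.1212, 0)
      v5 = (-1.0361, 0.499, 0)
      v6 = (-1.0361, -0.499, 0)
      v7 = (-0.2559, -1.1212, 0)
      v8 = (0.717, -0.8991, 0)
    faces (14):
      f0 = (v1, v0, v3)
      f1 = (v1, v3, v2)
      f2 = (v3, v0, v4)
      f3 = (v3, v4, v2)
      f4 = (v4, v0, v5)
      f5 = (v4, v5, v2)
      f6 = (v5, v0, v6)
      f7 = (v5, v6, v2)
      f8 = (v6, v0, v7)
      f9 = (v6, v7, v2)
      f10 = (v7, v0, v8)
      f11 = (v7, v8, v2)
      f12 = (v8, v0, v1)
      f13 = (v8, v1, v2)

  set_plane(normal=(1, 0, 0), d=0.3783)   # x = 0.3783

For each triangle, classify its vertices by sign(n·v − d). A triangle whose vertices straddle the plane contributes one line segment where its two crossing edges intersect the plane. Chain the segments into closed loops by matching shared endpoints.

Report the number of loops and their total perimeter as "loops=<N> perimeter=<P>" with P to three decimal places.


loops=1 perimeter=5.507

Straddling triangles (8 of 14):
  (v1,v0,v3) [+-+] → (0.3783, 0, 0)–(0.3783, 0.474379, 0)  len=0.4744
  (v1,v3,v2) [++-] → (0.3783, 0.474379, 1.02035)–(0.3783, 0, 1.44945)  len=0.6397
  (v3,v0,v4) [+--] → (0.3783, 0.474379, 0)–(0.3783, 0.976421, 0)  len=0.5020
  (v3,v4,v2) [+--] → (0.3783, 0.976421, 0)–(0.3783, 0.474379, 1.02035)  len=1.1372
  (v7,v0,v8) [--+] → (0.3783, -0.474379, 0)–(0.3783, -0.976421, 0)  len=0.5020
  (v7,v8,v2) [-+-] → (0.3783, -0.976421, 0)–(0.3783, -0.474379, 1.02035)  len=1.1372
  (v8,v0,v1) [+-+] → (0.3783, -0.474379, 0)–(0.3783, 0, 0)  len=0.4744
  (v8,v1,v2) [++-] → (0.3783, 0, 1.44945)–(0.3783, -0.474379, 1.02035)  len=0.6397

Chained into 1 loop(s):
  loop 1: 8 segments, perimeter = 5.5065
Total perimeter = 5.507


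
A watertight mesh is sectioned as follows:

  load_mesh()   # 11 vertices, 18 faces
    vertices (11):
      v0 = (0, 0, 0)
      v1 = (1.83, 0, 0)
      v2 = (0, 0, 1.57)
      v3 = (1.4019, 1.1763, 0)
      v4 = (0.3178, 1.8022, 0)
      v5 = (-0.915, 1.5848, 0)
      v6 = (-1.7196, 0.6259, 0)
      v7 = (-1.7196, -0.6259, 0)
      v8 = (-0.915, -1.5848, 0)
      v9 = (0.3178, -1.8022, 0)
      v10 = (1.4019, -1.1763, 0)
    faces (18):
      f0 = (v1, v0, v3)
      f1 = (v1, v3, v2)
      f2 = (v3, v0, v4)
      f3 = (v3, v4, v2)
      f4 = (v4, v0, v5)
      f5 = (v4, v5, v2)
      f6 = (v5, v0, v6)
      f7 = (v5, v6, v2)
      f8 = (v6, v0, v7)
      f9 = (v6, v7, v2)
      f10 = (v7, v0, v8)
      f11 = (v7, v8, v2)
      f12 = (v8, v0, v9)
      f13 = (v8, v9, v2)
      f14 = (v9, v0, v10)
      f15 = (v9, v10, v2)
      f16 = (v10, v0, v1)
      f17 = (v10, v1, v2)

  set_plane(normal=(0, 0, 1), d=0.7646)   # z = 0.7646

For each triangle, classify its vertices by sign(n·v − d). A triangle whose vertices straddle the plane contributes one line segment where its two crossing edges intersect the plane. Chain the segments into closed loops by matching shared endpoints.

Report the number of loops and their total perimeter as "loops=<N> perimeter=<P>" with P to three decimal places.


Straddling triangles (9 of 18):
  (v1,v3,v2) [--+] → (0.719166, 0.603434, 0.7646)–(0.938778, 0, 0.7646)  len=0.6422
  (v3,v4,v2) [--+] → (0.163029, 0.924517, 0.7646)–(0.719166, 0.603434, 0.7646)  len=0.6422
  (v4,v5,v2) [--+] → (-0.469389, 0.812992, 0.7646)–(0.163029, 0.924517, 0.7646)  len=0.6422
  (v5,v6,v2) [--+] → (-0.882144, 0.321083, 0.7646)–(-0.469389, 0.812992, 0.7646)  len=0.6421
  (v6,v7,v2) [--+] → (-0.882144, -0.321083, 0.7646)–(-0.882144, 0.321083, 0.7646)  len=0.6422
  (v7,v8,v2) [--+] → (-0.469389, -0.812992, 0.7646)–(-0.882144, -0.321083, 0.7646)  len=0.6421
  (v8,v9,v2) [--+] → (0.163029, -0.924517, 0.7646)–(-0.469389, -0.812992, 0.7646)  len=0.6422
  (v9,v10,v2) [--+] → (0.719166, -0.603434, 0.7646)–(0.163029, -0.924517, 0.7646)  len=0.6422
  (v10,v1,v2) [--+] → (0.938778, 0, 0.7646)–(0.719166, -0.603434, 0.7646)  len=0.6422

Chained into 1 loop(s):
  loop 1: 9 segments, perimeter = 5.7794
Total perimeter = 5.779

loops=1 perimeter=5.779


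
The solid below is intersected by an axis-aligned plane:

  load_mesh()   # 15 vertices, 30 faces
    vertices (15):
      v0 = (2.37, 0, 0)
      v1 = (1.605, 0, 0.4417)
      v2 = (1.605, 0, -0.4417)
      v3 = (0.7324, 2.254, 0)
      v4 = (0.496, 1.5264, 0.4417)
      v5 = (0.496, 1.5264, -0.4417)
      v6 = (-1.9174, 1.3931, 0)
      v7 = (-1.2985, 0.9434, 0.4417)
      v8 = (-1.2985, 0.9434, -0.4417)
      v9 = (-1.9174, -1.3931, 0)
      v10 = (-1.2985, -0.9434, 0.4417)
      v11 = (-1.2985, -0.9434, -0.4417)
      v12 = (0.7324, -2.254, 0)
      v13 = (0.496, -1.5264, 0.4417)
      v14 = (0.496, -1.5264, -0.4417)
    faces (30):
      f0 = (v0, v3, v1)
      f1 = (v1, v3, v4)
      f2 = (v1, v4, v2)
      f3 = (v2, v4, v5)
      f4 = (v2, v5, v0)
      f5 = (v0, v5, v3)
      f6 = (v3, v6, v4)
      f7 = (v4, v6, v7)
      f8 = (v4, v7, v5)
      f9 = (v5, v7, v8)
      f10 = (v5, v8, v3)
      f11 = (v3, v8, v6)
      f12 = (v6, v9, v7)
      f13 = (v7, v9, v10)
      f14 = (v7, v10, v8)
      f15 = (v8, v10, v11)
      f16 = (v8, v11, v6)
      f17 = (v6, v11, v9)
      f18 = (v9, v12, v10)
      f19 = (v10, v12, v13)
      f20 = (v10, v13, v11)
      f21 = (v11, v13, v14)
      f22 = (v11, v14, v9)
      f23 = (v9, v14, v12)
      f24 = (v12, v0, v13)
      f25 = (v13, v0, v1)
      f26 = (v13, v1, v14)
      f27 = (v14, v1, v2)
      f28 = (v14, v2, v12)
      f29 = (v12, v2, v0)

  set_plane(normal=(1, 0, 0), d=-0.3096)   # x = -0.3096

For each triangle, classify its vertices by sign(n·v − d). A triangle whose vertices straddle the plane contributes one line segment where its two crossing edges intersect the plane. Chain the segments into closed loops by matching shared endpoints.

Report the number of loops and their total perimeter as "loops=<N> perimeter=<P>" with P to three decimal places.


Straddling triangles (12 of 30):
  (v3,v6,v4) [+-+] → (-0.3096, 1.91546, 0)–(-0.3096, 1.4819, 0.294259)  len=0.5240
  (v4,v6,v7) [+--] → (-0.3096, 1.4819, 0.294259)–(-0.3096, 1.26468, 0.4417)  len=0.2625
  (v4,v7,v5) [+-+] → (-0.3096, 1.26468, 0.4417)–(-0.3096, 1.26468, -0.0451176)  len=0.4868
  (v5,v7,v8) [+--] → (-0.3096, 1.26468, -0.0451176)–(-0.3096, 1.26468, -0.4417)  len=0.3966
  (v5,v8,v3) [+-+] → (-0.3096, 1.26468, -0.4417)–(-0.3096, 1.58157, -0.226624)  len=0.3830
  (v3,v8,v6) [+--] → (-0.3096, 1.58157, -0.226624)–(-0.3096, 1.91546, 0)  len=0.4035
  (v9,v12,v10) [-+-] → (-0.3096, -1.91546, 0)–(-0.3096, -1.58157, 0.226624)  len=0.4035
  (v10,v12,v13) [-++] → (-0.3096, -1.58157, 0.226624)–(-0.3096, -1.26468, 0.4417)  len=0.3830
  (v10,v13,v11) [-+-] → (-0.3096, -1.26468, 0.4417)–(-0.3096, -1.26468, 0.0451176)  len=0.3966
  (v11,v13,v14) [-++] → (-0.3096, -1.26468, 0.0451176)–(-0.3096, -1.26468, -0.4417)  len=0.4868
  (v11,v14,v9) [-+-] → (-0.3096, -1.26468, -0.4417)–(-0.3096, -1.4819, -0.294259)  len=0.2625
  (v9,v14,v12) [-++] → (-0.3096, -1.4819, -0.294259)–(-0.3096, -1.91546, 0)  len=0.5240

Chained into 2 loop(s):
  loop 1: 6 segments, perimeter = 2.4565
  loop 2: 6 segments, perimeter = 2.4565
Total perimeter = 4.913

loops=2 perimeter=4.913


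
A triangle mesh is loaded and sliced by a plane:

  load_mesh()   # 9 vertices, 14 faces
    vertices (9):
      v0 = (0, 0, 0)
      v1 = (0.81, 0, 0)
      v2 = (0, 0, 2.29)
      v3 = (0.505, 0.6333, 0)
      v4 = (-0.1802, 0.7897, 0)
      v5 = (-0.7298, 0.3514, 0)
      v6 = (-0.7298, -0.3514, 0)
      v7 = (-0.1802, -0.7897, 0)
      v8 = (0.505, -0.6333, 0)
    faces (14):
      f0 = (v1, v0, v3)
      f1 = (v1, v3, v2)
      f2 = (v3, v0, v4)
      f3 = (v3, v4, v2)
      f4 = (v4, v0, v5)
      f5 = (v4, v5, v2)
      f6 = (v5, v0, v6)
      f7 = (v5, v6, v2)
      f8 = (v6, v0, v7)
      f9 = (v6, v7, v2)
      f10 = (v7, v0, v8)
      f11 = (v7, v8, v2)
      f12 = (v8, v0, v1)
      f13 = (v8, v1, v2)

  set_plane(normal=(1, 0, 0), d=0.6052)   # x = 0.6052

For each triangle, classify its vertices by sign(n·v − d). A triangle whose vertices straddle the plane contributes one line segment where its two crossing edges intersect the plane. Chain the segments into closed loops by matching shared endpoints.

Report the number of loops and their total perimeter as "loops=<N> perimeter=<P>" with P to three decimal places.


loops=1 perimeter=2.287

Straddling triangles (4 of 14):
  (v1,v0,v3) [+--] → (0.6052, 0, 0)–(0.6052, 0.425245, 0)  len=0.4252
  (v1,v3,v2) [+--] → (0.6052, 0.425245, 0)–(0.6052, 0, 0.579002)  len=0.7184
  (v8,v0,v1) [--+] → (0.6052, 0, 0)–(0.6052, -0.425245, 0)  len=0.4252
  (v8,v1,v2) [-+-] → (0.6052, -0.425245, 0)–(0.6052, 0, 0.579002)  len=0.7184

Chained into 1 loop(s):
  loop 1: 4 segments, perimeter = 2.2873
Total perimeter = 2.287


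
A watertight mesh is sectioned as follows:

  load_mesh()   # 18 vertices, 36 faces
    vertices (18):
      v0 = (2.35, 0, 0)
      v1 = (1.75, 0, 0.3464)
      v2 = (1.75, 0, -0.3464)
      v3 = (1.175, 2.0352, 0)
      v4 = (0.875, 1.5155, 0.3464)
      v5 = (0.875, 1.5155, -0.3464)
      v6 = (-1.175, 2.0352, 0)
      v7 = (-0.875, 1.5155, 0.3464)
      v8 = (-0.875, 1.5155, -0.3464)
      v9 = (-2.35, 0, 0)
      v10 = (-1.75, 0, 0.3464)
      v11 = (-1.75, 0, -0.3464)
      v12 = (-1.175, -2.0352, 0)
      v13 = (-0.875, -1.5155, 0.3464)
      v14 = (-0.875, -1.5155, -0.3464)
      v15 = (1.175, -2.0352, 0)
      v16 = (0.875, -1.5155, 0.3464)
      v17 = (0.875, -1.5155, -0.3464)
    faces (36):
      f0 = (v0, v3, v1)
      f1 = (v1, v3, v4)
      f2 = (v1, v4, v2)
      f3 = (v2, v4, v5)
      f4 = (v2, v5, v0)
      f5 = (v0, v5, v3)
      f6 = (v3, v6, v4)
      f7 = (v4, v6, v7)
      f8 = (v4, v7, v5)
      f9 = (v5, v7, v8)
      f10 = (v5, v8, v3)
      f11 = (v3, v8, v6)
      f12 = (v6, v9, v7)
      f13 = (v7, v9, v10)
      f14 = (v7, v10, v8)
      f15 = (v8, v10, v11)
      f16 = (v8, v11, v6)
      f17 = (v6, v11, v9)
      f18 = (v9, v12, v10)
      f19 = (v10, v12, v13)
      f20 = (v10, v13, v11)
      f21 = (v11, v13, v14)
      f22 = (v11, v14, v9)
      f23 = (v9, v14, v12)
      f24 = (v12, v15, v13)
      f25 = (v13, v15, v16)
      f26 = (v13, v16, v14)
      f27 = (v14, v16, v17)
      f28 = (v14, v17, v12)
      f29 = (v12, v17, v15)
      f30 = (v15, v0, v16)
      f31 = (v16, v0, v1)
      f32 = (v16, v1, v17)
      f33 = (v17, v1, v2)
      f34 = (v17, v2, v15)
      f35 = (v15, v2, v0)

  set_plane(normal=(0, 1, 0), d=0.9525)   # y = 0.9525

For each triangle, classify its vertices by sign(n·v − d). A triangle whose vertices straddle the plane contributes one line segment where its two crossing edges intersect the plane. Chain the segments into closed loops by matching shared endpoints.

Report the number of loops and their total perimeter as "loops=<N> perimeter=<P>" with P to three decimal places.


Straddling triangles (12 of 36):
  (v0,v3,v1) [-+-] → (1.80008, 0.9525, 0)–(1.48089, 0.9525, 0.18428)  len=0.3686
  (v1,v3,v4) [-++] → (1.48089, 0.9525, 0.18428)–(1.20006, 0.9525, 0.3464)  len=0.3243
  (v1,v4,v2) [-+-] → (1.20006, 0.9525, 0.3464)–(1.20006, 0.9525, 0.0890286)  len=0.2574
  (v2,v4,v5) [-++] → (1.20006, 0.9525, 0.0890286)–(1.20006, 0.9525, -0.3464)  len=0.4354
  (v2,v5,v0) [-+-] → (1.20006, 0.9525, -0.3464)–(1.42295, 0.9525, -0.217714)  len=0.2574
  (v0,v5,v3) [-++] → (1.42295, 0.9525, -0.217714)–(1.80008, 0.9525, 0)  len=0.4355
  (v6,v9,v7) [+-+] → (-1.80008, 0.9525, 0)–(-1.42295, 0.9525, 0.217714)  len=0.4355
  (v7,v9,v10) [+--] → (-1.42295, 0.9525, 0.217714)–(-1.20006, 0.9525, 0.3464)  len=0.2574
  (v7,v10,v8) [+-+] → (-1.20006, 0.9525, 0.3464)–(-1.20006, 0.9525, -0.0890286)  len=0.4354
  (v8,v10,v11) [+--] → (-1.20006, 0.9525, -0.0890286)–(-1.20006, 0.9525, -0.3464)  len=0.2574
  (v8,v11,v6) [+-+] → (-1.20006, 0.9525, -0.3464)–(-1.48089, 0.9525, -0.18428)  len=0.3243
  (v6,v11,v9) [+--] → (-1.48089, 0.9525, -0.18428)–(-1.80008, 0.9525, 0)  len=0.3686

Chained into 2 loop(s):
  loop 1: 6 segments, perimeter = 2.0785
  loop 2: 6 segments, perimeter = 2.0785
Total perimeter = 4.157

loops=2 perimeter=4.157


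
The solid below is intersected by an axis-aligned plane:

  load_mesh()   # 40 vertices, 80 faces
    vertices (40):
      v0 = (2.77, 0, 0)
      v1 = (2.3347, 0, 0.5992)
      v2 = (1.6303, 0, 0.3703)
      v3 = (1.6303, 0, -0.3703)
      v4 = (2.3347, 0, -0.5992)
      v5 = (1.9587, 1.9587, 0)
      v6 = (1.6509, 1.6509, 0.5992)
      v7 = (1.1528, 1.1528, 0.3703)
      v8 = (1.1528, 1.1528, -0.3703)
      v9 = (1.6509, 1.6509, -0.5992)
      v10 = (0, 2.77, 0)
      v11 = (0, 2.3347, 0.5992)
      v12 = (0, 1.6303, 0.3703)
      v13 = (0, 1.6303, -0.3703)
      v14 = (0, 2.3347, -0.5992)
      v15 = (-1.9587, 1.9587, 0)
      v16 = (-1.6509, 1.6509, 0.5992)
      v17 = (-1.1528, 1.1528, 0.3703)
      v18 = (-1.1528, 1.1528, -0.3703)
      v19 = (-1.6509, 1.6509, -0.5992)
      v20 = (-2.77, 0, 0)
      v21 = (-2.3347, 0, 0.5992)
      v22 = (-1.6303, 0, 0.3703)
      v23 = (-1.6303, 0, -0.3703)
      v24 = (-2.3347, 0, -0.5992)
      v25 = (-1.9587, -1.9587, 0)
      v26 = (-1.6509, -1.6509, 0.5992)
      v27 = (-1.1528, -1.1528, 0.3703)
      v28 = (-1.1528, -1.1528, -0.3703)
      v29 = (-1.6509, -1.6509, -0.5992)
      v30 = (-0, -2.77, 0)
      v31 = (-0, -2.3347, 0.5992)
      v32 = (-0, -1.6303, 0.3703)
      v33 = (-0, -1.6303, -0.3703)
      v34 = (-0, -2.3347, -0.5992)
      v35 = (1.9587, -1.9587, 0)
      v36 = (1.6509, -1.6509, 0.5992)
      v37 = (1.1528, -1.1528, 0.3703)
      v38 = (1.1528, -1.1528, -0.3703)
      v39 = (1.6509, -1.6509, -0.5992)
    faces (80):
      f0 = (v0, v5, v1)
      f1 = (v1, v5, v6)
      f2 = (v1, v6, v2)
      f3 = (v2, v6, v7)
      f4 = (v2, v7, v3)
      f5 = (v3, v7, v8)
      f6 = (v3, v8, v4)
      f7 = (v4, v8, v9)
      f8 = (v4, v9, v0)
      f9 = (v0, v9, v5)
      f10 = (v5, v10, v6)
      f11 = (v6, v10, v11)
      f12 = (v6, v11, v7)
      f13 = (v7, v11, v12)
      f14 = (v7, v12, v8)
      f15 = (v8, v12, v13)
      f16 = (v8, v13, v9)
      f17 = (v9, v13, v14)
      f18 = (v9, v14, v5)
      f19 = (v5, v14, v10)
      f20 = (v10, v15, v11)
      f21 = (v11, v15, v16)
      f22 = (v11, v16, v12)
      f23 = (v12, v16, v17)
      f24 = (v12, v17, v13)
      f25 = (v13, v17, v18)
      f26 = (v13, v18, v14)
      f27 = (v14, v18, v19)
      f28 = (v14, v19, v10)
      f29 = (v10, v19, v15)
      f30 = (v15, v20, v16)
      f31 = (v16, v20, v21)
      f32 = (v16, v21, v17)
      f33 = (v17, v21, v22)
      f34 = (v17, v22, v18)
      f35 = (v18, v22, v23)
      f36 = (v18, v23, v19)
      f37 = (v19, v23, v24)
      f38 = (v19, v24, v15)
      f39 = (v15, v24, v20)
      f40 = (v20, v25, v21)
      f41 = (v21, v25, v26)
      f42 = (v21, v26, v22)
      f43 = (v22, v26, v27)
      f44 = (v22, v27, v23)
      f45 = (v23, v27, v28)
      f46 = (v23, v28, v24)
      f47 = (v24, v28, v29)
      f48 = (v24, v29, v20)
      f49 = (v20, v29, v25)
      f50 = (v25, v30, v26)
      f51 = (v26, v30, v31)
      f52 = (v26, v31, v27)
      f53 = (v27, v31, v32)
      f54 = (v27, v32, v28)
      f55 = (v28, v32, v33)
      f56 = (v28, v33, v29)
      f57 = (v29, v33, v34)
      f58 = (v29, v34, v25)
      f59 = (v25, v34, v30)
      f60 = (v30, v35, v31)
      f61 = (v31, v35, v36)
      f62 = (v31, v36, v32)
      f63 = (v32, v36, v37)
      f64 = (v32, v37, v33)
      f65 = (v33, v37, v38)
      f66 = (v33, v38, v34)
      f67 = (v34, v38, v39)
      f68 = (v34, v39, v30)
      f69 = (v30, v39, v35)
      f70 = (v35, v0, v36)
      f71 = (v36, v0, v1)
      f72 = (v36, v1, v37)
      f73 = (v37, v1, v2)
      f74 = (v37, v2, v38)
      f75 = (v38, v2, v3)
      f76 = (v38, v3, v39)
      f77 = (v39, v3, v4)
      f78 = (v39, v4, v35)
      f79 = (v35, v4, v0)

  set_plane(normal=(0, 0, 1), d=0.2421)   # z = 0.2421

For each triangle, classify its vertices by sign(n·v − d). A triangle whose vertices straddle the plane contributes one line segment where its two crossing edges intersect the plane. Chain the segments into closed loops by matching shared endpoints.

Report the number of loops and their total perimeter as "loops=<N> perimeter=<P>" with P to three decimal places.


Straddling triangles (32 of 80):
  (v0,v5,v1) [--+] → (2.11062, 1.16731, 0.2421)–(2.59412, 0, 0.2421)  len=1.2635
  (v1,v5,v6) [+-+] → (2.11062, 1.16731, 0.2421)–(1.83434, 1.83434, 0.2421)  len=0.7220
  (v2,v7,v3) [++-] → (1.23546, 0.953247, 0.2421)–(1.6303, 0, 0.2421)  len=1.0318
  (v3,v7,v8) [-+-] → (1.23546, 0.953247, 0.2421)–(1.1528, 1.1528, 0.2421)  len=0.2160
  (v5,v10,v6) [--+] → (0.667028, 2.31784, 0.2421)–(1.83434, 1.83434, 0.2421)  len=1.2635
  (v6,v10,v11) [+-+] → (0.667028, 2.31784, 0.2421)–(0, 2.59412, 0.2421)  len=0.7220
  (v7,v12,v8) [++-] → (0.199553, 1.54764, 0.2421)–(1.1528, 1.1528, 0.2421)  len=1.0318
  (v8,v12,v13) [-+-] → (0.199553, 1.54764, 0.2421)–(0, 1.6303, 0.2421)  len=0.2160
  (v10,v15,v11) [--+] → (-1.16731, 2.11062, 0.2421)–(0, 2.59412, 0.2421)  len=1.2635
  (v11,v15,v16) [+-+] → (-1.16731, 2.11062, 0.2421)–(-1.83434, 1.83434, 0.2421)  len=0.7220
  (v12,v17,v13) [++-] → (-0.953247, 1.23546, 0.2421)–(0, 1.6303, 0.2421)  len=1.0318
  (v13,v17,v18) [-+-] → (-0.953247, 1.23546, 0.2421)–(-1.1528, 1.1528, 0.2421)  len=0.2160
  (v15,v20,v16) [--+] → (-2.31784, 0.667028, 0.2421)–(-1.83434, 1.83434, 0.2421)  len=1.2635
  (v16,v20,v21) [+-+] → (-2.31784, 0.667028, 0.2421)–(-2.59412, 0, 0.2421)  len=0.7220
  (v17,v22,v18) [++-] → (-1.54764, 0.199553, 0.2421)–(-1.1528, 1.1528, 0.2421)  len=1.0318
  (v18,v22,v23) [-+-] → (-1.54764, 0.199553, 0.2421)–(-1.6303, 0, 0.2421)  len=0.2160
  (v20,v25,v21) [--+] → (-2.11062, -1.16731, 0.2421)–(-2.59412, 0, 0.2421)  len=1.2635
  (v21,v25,v26) [+-+] → (-2.11062, -1.16731, 0.2421)–(-1.83434, -1.83434, 0.2421)  len=0.7220
  (v22,v27,v23) [++-] → (-1.23546, -0.953247, 0.2421)–(-1.6303, 0, 0.2421)  len=1.0318
  (v23,v27,v28) [-+-] → (-1.23546, -0.953247, 0.2421)–(-1.1528, -1.1528, 0.2421)  len=0.2160
  (v25,v30,v26) [--+] → (-0.667028, -2.31784, 0.2421)–(-1.83434, -1.83434, 0.2421)  len=1.2635
  (v26,v30,v31) [+-+] → (-0.667028, -2.31784, 0.2421)–(0, -2.59412, 0.2421)  len=0.7220
  (v27,v32,v28) [++-] → (-0.199553, -1.54764, 0.2421)–(-1.1528, -1.1528, 0.2421)  len=1.0318
  (v28,v32,v33) [-+-] → (-0.199553, -1.54764, 0.2421)–(0, -1.6303, 0.2421)  len=0.2160
  (v30,v35,v31) [--+] → (1.16731, -2.11062, 0.2421)–(0, -2.59412, 0.2421)  len=1.2635
  (v31,v35,v36) [+-+] → (1.16731, -2.11062, 0.2421)–(1.83434, -1.83434, 0.2421)  len=0.7220
  (v32,v37,v33) [++-] → (0.953247, -1.23546, 0.2421)–(0, -1.6303, 0.2421)  len=1.0318
  (v33,v37,v38) [-+-] → (0.953247, -1.23546, 0.2421)–(1.1528, -1.1528, 0.2421)  len=0.2160
  (v35,v0,v36) [--+] → (2.31784, -0.667028, 0.2421)–(1.83434, -1.83434, 0.2421)  len=1.2635
  (v36,v0,v1) [+-+] → (2.31784, -0.667028, 0.2421)–(2.59412, 0, 0.2421)  len=0.7220
  (v37,v2,v38) [++-] → (1.54764, -0.199553, 0.2421)–(1.1528, -1.1528, 0.2421)  len=1.0318
  (v38,v2,v3) [-+-] → (1.54764, -0.199553, 0.2421)–(1.6303, 0, 0.2421)  len=0.2160

Chained into 2 loop(s):
  loop 1: 16 segments, perimeter = 15.8837
  loop 2: 16 segments, perimeter = 9.9822
Total perimeter = 25.866

loops=2 perimeter=25.866


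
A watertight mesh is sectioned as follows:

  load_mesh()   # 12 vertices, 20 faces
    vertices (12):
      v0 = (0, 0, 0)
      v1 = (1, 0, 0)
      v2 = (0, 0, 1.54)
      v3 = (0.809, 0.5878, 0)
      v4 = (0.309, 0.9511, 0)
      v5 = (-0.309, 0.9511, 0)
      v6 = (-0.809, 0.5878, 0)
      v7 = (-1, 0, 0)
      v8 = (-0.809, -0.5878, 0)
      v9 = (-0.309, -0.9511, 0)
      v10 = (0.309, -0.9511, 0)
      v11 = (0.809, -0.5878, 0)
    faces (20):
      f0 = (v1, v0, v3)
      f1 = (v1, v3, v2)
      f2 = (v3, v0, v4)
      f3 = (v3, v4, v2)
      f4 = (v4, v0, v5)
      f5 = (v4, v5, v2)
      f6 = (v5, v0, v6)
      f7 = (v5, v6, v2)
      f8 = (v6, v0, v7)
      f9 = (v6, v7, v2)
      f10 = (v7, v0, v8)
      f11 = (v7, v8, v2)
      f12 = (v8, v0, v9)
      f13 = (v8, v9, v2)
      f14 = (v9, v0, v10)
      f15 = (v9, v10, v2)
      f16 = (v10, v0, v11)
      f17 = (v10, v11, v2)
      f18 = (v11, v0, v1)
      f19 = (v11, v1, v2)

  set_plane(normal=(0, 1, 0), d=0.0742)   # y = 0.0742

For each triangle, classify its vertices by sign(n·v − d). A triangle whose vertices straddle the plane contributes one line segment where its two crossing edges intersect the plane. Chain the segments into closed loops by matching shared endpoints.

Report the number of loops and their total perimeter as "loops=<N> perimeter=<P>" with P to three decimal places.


Straddling triangles (10 of 20):
  (v1,v0,v3) [--+] → (0.102123, 0.0742, 0)–(0.975889, 0.0742, 0)  len=0.8738
  (v1,v3,v2) [-+-] → (0.975889, 0.0742, 0)–(0.102123, 0.0742, 1.3456)  len=1.6044
  (v3,v0,v4) [+-+] → (0.102123, 0.0742, 0)–(0.0241066, 0.0742, 0)  len=0.0780
  (v3,v4,v2) [++-] → (0.0241066, 0.0742, 1.41986)–(0.102123, 0.0742, 1.3456)  len=0.1077
  (v4,v0,v5) [+-+] → (0.0241066, 0.0742, 0)–(-0.0241066, 0.0742, 0)  len=0.0482
  (v4,v5,v2) [++-] → (-0.0241066, 0.0742, 1.41986)–(0.0241066, 0.0742, 1.41986)  len=0.0482
  (v5,v0,v6) [+-+] → (-0.0241066, 0.0742, 0)–(-0.102123, 0.0742, 0)  len=0.0780
  (v5,v6,v2) [++-] → (-0.102123, 0.0742, 1.3456)–(-0.0241066, 0.0742, 1.41986)  len=0.1077
  (v6,v0,v7) [+--] → (-0.102123, 0.0742, 0)–(-0.975889, 0.0742, 0)  len=0.8738
  (v6,v7,v2) [+--] → (-0.975889, 0.0742, 0)–(-0.102123, 0.0742, 1.3456)  len=1.6044

Chained into 1 loop(s):
  loop 1: 10 segments, perimeter = 5.4242
Total perimeter = 5.424

loops=1 perimeter=5.424


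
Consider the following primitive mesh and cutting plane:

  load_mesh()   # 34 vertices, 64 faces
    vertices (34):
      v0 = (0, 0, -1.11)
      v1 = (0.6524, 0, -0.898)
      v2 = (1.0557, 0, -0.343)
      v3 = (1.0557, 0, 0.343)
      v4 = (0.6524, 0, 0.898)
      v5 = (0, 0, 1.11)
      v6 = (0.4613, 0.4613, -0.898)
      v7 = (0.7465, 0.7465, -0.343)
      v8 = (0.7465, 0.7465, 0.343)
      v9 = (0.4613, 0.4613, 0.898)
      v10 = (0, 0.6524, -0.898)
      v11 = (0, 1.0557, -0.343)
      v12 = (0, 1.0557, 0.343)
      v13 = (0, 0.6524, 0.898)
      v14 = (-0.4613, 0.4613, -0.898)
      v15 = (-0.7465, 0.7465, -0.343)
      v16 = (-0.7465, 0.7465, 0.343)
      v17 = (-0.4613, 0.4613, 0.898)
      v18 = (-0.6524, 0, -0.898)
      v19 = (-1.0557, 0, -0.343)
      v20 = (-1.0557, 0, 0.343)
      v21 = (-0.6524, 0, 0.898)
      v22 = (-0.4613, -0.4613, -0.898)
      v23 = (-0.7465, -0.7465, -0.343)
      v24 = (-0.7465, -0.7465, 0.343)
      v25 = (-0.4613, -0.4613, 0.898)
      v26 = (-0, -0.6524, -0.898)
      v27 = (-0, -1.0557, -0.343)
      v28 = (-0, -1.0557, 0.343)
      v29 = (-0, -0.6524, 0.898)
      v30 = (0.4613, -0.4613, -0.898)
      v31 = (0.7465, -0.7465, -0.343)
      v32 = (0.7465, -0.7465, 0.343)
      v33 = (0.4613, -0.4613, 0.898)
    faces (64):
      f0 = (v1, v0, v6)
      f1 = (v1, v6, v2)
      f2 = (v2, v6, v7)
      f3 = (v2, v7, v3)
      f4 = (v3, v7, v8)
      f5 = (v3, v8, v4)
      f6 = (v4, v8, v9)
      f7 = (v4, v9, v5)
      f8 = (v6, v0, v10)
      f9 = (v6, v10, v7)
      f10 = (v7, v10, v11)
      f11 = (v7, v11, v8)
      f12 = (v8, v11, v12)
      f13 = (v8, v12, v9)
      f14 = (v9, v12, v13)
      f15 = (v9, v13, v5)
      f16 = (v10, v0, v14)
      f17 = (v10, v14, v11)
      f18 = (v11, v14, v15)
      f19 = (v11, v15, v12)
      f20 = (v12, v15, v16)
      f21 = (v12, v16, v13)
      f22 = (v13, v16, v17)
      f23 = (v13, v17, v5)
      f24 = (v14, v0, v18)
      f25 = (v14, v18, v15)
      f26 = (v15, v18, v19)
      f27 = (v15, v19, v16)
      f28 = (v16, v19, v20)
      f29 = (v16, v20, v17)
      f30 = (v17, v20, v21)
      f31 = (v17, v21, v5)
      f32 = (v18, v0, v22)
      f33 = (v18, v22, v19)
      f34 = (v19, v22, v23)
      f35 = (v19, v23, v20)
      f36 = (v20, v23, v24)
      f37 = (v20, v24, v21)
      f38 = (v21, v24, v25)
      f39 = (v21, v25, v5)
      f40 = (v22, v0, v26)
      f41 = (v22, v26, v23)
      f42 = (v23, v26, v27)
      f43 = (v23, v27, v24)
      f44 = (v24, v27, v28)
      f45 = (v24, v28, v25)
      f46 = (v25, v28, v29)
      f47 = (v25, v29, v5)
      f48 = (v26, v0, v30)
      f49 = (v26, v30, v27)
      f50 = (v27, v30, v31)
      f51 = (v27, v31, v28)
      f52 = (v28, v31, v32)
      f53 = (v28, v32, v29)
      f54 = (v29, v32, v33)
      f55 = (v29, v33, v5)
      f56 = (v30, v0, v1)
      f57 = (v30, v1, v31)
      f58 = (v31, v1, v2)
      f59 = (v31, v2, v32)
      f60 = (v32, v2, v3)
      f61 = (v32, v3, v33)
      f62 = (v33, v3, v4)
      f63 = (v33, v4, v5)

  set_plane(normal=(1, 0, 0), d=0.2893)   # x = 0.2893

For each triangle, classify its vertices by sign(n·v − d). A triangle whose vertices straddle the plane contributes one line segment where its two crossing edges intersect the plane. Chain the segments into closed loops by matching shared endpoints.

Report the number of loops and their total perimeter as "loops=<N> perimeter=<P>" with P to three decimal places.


Straddling triangles (20 of 64):
  (v1,v0,v6) [+-+] → (0.2893, 0, -1.01599)–(0.2893, 0.2893, -0.977046)  len=0.2919
  (v4,v9,v5) [++-] → (0.2893, 0.2893, 0.977046)–(0.2893, 0, 1.01599)  len=0.2919
  (v6,v0,v10) [+--] → (0.2893, 0.2893, -0.977046)–(0.2893, 0.532553, -0.898)  len=0.2558
  (v6,v10,v7) [+-+] → (0.2893, 0.532553, -0.898)–(0.2893, 0.688868, -0.682914)  len=0.2659
  (v7,v10,v11) [+--] → (0.2893, 0.688868, -0.682914)–(0.2893, 0.935872, -0.343)  len=0.4202
  (v7,v11,v8) [+-+] → (0.2893, 0.935872, -0.343)–(0.2893, 0.935872, -0.0771463)  len=0.2659
  (v8,v11,v12) [+--] → (0.2893, 0.935872, -0.0771463)–(0.2893, 0.935872, 0.343)  len=0.4201
  (v8,v12,v9) [+-+] → (0.2893, 0.935872, 0.343)–(0.2893, 0.682928, 0.691063)  len=0.4303
  (v9,v12,v13) [+--] → (0.2893, 0.682928, 0.691063)–(0.2893, 0.532553, 0.898)  len=0.2558
  (v9,v13,v5) [+--] → (0.2893, 0.532553, 0.898)–(0.2893, 0.2893, 0.977046)  len=0.2558
  (v26,v0,v30) [--+] → (0.2893, -0.2893, -0.977046)–(0.2893, -0.532553, -0.898)  len=0.2558
  (v26,v30,v27) [-+-] → (0.2893, -0.532553, -0.898)–(0.2893, -0.682928, -0.691063)  len=0.2558
  (v27,v30,v31) [-++] → (0.2893, -0.682928, -0.691063)–(0.2893, -0.935872, -0.343)  len=0.4303
  (v27,v31,v28) [-+-] → (0.2893, -0.935872, -0.343)–(0.2893, -0.935872, 0.0771463)  len=0.4201
  (v28,v31,v32) [-++] → (0.2893, -0.935872, 0.0771463)–(0.2893, -0.935872, 0.343)  len=0.2659
  (v28,v32,v29) [-+-] → (0.2893, -0.935872, 0.343)–(0.2893, -0.688868, 0.682914)  len=0.4202
  (v29,v32,v33) [-++] → (0.2893, -0.688868, 0.682914)–(0.2893, -0.532553, 0.898)  len=0.2659
  (v29,v33,v5) [-+-] → (0.2893, -0.532553, 0.898)–(0.2893, -0.2893, 0.977046)  len=0.2558
  (v30,v0,v1) [+-+] → (0.2893, -0.2893, -0.977046)–(0.2893, 0, -1.01599)  len=0.2919
  (v33,v4,v5) [++-] → (0.2893, 0, 1.01599)–(0.2893, -0.2893, 0.977046)  len=0.2919

Chained into 1 loop(s):
  loop 1: 20 segments, perimeter = 6.3070
Total perimeter = 6.307

loops=1 perimeter=6.307


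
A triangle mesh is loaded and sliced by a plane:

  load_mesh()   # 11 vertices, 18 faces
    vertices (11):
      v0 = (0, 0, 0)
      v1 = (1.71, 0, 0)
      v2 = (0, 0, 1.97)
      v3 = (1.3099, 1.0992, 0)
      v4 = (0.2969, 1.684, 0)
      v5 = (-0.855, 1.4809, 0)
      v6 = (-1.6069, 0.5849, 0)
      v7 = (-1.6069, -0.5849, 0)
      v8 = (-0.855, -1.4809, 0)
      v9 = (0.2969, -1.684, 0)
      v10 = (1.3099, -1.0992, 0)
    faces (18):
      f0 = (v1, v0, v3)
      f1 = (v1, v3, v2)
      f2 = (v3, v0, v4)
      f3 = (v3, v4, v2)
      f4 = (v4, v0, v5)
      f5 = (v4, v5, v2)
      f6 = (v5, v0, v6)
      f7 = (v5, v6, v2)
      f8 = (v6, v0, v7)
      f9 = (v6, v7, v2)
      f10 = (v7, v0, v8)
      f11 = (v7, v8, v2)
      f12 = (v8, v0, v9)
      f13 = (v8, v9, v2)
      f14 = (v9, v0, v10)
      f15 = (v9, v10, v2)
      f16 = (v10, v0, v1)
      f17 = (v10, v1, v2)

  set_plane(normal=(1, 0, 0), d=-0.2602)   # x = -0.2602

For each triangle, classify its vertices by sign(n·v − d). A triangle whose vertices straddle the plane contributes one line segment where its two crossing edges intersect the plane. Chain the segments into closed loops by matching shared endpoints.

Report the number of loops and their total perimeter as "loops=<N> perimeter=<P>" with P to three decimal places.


Straddling triangles (10 of 18):
  (v4,v0,v5) [++-] → (-0.2602, 0.450679, 0)–(-0.2602, 1.58577, 0)  len=1.1351
  (v4,v5,v2) [+-+] → (-0.2602, 1.58577, 0)–(-0.2602, 0.450679, 1.37047)  len=1.7795
  (v5,v0,v6) [-+-] → (-0.2602, 0.450679, 0)–(-0.2602, 0.0947109, 0)  len=0.3560
  (v5,v6,v2) [--+] → (-0.2602, 0.0947109, 1.651)–(-0.2602, 0.450679, 1.37047)  len=0.4532
  (v6,v0,v7) [-+-] → (-0.2602, 0.0947109, 0)–(-0.2602, -0.0947109, 0)  len=0.1894
  (v6,v7,v2) [--+] → (-0.2602, -0.0947109, 1.651)–(-0.2602, 0.0947109, 1.651)  len=0.1894
  (v7,v0,v8) [-+-] → (-0.2602, -0.0947109, 0)–(-0.2602, -0.450679, 0)  len=0.3560
  (v7,v8,v2) [--+] → (-0.2602, -0.450679, 1.37047)–(-0.2602, -0.0947109, 1.651)  len=0.4532
  (v8,v0,v9) [-++] → (-0.2602, -0.450679, 0)–(-0.2602, -1.58577, 0)  len=1.1351
  (v8,v9,v2) [-++] → (-0.2602, -1.58577, 0)–(-0.2602, -0.450679, 1.37047)  len=1.7795

Chained into 1 loop(s):
  loop 1: 10 segments, perimeter = 7.8264
Total perimeter = 7.826

loops=1 perimeter=7.826
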